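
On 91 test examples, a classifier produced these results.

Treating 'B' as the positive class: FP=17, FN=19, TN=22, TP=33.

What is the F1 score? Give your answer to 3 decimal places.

0.647

Precision = TP/(TP+FP) = 33/50 = 0.6600
Recall = TP/(TP+FN) = 33/52 = 0.6346
F1 = 2·TP/(2·TP+FP+FN) = 66/102 = 0.647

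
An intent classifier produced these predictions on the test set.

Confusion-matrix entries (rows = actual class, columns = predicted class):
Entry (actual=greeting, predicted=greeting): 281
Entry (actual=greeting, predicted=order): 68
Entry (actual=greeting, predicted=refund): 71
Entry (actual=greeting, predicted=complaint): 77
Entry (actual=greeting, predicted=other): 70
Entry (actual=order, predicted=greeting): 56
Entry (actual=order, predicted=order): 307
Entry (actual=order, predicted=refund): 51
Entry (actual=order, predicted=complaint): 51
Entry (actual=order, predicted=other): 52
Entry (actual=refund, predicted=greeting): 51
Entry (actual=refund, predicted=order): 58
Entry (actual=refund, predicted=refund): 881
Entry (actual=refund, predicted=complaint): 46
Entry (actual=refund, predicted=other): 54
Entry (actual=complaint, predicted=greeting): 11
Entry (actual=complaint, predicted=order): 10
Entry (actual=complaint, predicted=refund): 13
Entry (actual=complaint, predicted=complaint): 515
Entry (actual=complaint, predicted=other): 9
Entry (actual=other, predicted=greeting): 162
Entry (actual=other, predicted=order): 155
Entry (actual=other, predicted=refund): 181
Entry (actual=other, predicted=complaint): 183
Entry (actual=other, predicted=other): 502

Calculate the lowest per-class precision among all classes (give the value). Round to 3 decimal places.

Per-class precision (TP/(TP+FP)):
  greeting: TP=281, FP=56+51+11+162=280 → 281/561 = 0.5009
  order: TP=307, FP=68+58+10+155=291 → 307/598 = 0.5134
  refund: TP=881, FP=71+51+13+181=316 → 881/1197 = 0.7360
  complaint: TP=515, FP=77+51+46+183=357 → 515/872 = 0.5906
  other: TP=502, FP=70+52+54+9=185 → 502/687 = 0.7307
Lowest is class 'greeting' with precision = 0.501.

0.501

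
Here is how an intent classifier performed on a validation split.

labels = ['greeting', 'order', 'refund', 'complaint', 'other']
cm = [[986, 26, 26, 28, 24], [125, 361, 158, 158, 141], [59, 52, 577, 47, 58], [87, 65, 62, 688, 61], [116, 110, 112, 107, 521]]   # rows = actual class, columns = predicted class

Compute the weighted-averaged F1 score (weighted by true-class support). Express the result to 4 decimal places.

Per-class F1 score (2·TP/(2·TP+FP+FN)):
  greeting: TP=986, FP=125+59+87+116=387, FN=26+26+28+24=104 → 1972/2463 = 0.80065
  order: TP=361, FP=26+52+65+110=253, FN=125+158+158+141=582 → 722/1557 = 0.46371
  refund: TP=577, FP=26+158+62+112=358, FN=59+52+47+58=216 → 1154/1728 = 0.66782
  complaint: TP=688, FP=28+158+47+107=340, FN=87+65+62+61=275 → 1376/1991 = 0.69111
  other: TP=521, FP=24+141+58+61=284, FN=116+110+112+107=445 → 1042/1771 = 0.58837
Weighted-F1 score = Σ (supportᵢ/N)·F1 scoreᵢ with N=4755: (1090/4755)·0.80065 + (943/4755)·0.46371 + (793/4755)·0.66782 + (963/4755)·0.69111 + (966/4755)·0.58837 = 0.6464

0.6464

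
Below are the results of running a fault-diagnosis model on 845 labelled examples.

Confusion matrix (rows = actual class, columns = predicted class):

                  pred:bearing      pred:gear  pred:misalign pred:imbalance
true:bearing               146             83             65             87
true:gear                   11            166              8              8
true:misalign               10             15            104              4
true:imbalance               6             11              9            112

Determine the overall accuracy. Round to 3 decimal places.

0.625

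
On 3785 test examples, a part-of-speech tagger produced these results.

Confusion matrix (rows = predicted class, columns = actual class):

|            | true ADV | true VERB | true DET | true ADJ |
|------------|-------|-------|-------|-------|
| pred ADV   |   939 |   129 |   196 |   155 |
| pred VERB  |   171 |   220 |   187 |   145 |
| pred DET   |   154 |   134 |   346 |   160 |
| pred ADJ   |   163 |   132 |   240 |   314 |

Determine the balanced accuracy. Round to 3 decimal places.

0.445

Balanced accuracy = mean of per-class recall.
  ADV: recall = 939/1427 = 0.6580
  VERB: recall = 220/615 = 0.3577
  DET: recall = 346/969 = 0.3571
  ADJ: recall = 314/774 = 0.4057
Mean = (0.6580 + 0.3577 + 0.3571 + 0.4057) / 4 = 0.445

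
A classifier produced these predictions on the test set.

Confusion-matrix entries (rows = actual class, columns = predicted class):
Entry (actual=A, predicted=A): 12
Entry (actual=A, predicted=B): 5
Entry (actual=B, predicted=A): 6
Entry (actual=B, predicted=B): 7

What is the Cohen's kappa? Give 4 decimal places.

Observed agreement pₒ = trace/N = 19/30 = 0.63333
Expected agreement pₑ = Σ (rowᵢ·colᵢ)/N² = (17·18 + 13·12)/30² = 0.51333
κ = (pₒ − pₑ)/(1 − pₑ) = (0.63333 − 0.51333)/(1 − 0.51333) = 0.2466

0.2466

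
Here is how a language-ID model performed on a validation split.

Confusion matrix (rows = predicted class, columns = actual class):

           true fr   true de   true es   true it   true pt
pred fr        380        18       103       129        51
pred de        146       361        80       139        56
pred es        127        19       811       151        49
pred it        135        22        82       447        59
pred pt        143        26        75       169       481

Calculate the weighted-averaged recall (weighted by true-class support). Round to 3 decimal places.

0.582

Per-class recall (TP/(TP+FN)):
  fr: TP=380, FN=146+127+135+143=551 → 380/931 = 0.4082
  de: TP=361, FN=18+19+22+26=85 → 361/446 = 0.8094
  es: TP=811, FN=103+80+82+75=340 → 811/1151 = 0.7046
  it: TP=447, FN=129+139+151+169=588 → 447/1035 = 0.4319
  pt: TP=481, FN=51+56+49+59=215 → 481/696 = 0.6911
Weighted-recall = Σ (supportᵢ/N)·recallᵢ with N=4259: (931/4259)·0.4082 + (446/4259)·0.8094 + (1151/4259)·0.7046 + (1035/4259)·0.4319 + (696/4259)·0.6911 = 0.582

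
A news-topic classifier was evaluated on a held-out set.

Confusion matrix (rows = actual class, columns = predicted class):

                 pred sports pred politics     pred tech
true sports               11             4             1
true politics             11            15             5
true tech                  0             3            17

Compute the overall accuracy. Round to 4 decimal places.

Accuracy = trace / total = (11+15+17=43) / 67 = 43/67 = 0.6418

0.6418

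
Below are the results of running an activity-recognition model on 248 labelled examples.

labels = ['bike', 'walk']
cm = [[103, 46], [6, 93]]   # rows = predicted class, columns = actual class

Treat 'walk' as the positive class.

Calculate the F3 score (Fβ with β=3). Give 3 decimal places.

Fβ = (1+β²)·TP / ((1+β²)·TP + β²·FN + FP), with β²=9
= 10·93 / (10·93 + 9·46 + 6) = 0.689

0.689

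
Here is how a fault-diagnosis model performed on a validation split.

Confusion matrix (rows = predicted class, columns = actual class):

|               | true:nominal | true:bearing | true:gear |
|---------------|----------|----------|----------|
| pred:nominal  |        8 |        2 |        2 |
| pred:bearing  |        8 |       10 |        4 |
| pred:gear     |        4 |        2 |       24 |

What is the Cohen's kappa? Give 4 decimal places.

Observed agreement pₒ = trace/N = 42/64 = 0.65625
Expected agreement pₑ = Σ (rowᵢ·colᵢ)/N² = (20·12 + 14·22 + 30·30)/64² = 0.35352
κ = (pₒ − pₑ)/(1 − pₑ) = (0.65625 − 0.35352)/(1 − 0.35352) = 0.4683

0.4683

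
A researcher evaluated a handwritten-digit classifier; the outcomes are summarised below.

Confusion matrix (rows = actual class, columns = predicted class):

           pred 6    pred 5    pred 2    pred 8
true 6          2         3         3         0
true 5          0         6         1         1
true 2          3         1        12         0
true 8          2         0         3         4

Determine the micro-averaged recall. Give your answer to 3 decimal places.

Micro-averaging pools counts across classes: ΣTP=24, ΣFP=17, ΣFN=17.
Micro-recall = TP/(TP+FN) on pooled counts = 0.585 (equals overall accuracy in single-label multiclass).

0.585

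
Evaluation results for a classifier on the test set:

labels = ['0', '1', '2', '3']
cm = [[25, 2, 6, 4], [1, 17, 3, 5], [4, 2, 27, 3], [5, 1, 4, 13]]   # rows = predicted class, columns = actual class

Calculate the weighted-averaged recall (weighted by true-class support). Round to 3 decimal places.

0.672

Per-class recall (TP/(TP+FN)):
  0: TP=25, FN=1+4+5=10 → 25/35 = 0.7143
  1: TP=17, FN=2+2+1=5 → 17/22 = 0.7727
  2: TP=27, FN=6+3+4=13 → 27/40 = 0.6750
  3: TP=13, FN=4+5+3=12 → 13/25 = 0.5200
Weighted-recall = Σ (supportᵢ/N)·recallᵢ with N=122: (35/122)·0.7143 + (22/122)·0.7727 + (40/122)·0.6750 + (25/122)·0.5200 = 0.672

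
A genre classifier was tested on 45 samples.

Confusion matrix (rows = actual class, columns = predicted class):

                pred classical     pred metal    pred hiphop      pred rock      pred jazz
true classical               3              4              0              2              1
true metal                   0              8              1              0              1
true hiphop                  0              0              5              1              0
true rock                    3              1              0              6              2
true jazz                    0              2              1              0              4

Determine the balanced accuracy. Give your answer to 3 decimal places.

0.601

Balanced accuracy = mean of per-class recall.
  classical: recall = 3/10 = 0.3000
  metal: recall = 8/10 = 0.8000
  hiphop: recall = 5/6 = 0.8333
  rock: recall = 6/12 = 0.5000
  jazz: recall = 4/7 = 0.5714
Mean = (0.3000 + 0.8000 + 0.8333 + 0.5000 + 0.5714) / 5 = 0.601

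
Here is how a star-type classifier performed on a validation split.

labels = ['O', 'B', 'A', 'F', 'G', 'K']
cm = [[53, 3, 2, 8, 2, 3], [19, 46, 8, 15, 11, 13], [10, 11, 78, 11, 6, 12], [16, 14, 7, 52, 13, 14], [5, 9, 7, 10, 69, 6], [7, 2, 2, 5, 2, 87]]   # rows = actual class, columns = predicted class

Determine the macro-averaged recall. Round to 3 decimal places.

0.616

Per-class recall (TP/(TP+FN)):
  O: TP=53, FN=3+2+8+2+3=18 → 53/71 = 0.7465
  B: TP=46, FN=19+8+15+11+13=66 → 46/112 = 0.4107
  A: TP=78, FN=10+11+11+6+12=50 → 78/128 = 0.6094
  F: TP=52, FN=16+14+7+13+14=64 → 52/116 = 0.4483
  G: TP=69, FN=5+9+7+10+6=37 → 69/106 = 0.6509
  K: TP=87, FN=7+2+2+5+2=18 → 87/105 = 0.8286
Macro-recall = mean = (0.7465 + 0.4107 + 0.6094 + 0.4483 + 0.6509 + 0.8286) / 6 = 0.616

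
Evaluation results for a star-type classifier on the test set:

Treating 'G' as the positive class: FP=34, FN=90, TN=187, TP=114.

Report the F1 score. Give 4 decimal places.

0.6477

Precision = TP/(TP+FP) = 114/148 = 0.7703
Recall = TP/(TP+FN) = 114/204 = 0.5588
F1 = 2·TP/(2·TP+FP+FN) = 228/352 = 0.6477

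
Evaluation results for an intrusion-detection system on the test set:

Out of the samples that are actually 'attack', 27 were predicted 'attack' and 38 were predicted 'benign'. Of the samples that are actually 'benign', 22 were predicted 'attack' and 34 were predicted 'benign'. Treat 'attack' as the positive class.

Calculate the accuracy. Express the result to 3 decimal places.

0.504

Accuracy = (TP+TN)/N = (27+34)/121 = 0.504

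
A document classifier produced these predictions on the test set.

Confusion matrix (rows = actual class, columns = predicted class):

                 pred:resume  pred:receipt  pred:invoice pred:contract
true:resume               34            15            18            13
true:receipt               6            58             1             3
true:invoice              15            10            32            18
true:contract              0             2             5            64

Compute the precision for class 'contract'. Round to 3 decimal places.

Take TP from the diagonal, FP from the rest of the 'contract' prediction marginal, FN from the rest of the 'contract' actual marginal.
precision = TP/(TP+FP).
contract: TP=64, FP=13+3+18=34 → 64/98 = 0.6531

0.653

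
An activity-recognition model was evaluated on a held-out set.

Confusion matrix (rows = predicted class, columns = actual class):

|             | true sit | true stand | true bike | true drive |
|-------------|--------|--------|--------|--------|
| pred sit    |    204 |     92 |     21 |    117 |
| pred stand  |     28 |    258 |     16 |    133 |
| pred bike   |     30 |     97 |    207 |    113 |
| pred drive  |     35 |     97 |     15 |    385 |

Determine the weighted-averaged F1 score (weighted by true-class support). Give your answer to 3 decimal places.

0.571

Per-class F1 score (2·TP/(2·TP+FP+FN)):
  sit: TP=204, FP=92+21+117=230, FN=28+30+35=93 → 408/731 = 0.5581
  stand: TP=258, FP=28+16+133=177, FN=92+97+97=286 → 516/979 = 0.5271
  bike: TP=207, FP=30+97+113=240, FN=21+16+15=52 → 414/706 = 0.5864
  drive: TP=385, FP=35+97+15=147, FN=117+133+113=363 → 770/1280 = 0.6016
Weighted-F1 score = Σ (supportᵢ/N)·F1 scoreᵢ with N=1848: (297/1848)·0.5581 + (544/1848)·0.5271 + (259/1848)·0.5864 + (748/1848)·0.6016 = 0.571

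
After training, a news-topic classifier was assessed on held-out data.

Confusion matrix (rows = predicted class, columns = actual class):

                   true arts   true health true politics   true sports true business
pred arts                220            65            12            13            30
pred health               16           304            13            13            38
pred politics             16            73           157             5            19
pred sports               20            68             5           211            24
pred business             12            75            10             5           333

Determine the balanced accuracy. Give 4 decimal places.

Balanced accuracy = mean of per-class recall.
  arts: recall = 220/284 = 0.77465
  health: recall = 304/585 = 0.51966
  politics: recall = 157/197 = 0.79695
  sports: recall = 211/247 = 0.85425
  business: recall = 333/444 = 0.75000
Mean = (0.77465 + 0.51966 + 0.79695 + 0.85425 + 0.75000) / 5 = 0.7391

0.7391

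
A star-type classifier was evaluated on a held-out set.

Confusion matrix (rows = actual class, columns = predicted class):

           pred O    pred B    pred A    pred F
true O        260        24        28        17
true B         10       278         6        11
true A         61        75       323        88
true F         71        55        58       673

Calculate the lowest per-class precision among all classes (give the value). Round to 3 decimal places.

Per-class precision (TP/(TP+FP)):
  O: TP=260, FP=10+61+71=142 → 260/402 = 0.6468
  B: TP=278, FP=24+75+55=154 → 278/432 = 0.6435
  A: TP=323, FP=28+6+58=92 → 323/415 = 0.7783
  F: TP=673, FP=17+11+88=116 → 673/789 = 0.8530
Lowest is class 'B' with precision = 0.644.

0.644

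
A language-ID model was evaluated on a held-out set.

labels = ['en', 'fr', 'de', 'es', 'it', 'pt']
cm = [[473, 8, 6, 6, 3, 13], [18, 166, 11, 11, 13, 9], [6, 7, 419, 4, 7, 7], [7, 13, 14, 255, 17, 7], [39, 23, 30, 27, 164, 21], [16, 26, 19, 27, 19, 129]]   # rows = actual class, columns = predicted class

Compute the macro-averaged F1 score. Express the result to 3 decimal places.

0.750

Per-class F1 score (2·TP/(2·TP+FP+FN)):
  en: TP=473, FP=18+6+7+39+16=86, FN=8+6+6+3+13=36 → 946/1068 = 0.8858
  fr: TP=166, FP=8+7+13+23+26=77, FN=18+11+11+13+9=62 → 332/471 = 0.7049
  de: TP=419, FP=6+11+14+30+19=80, FN=6+7+4+7+7=31 → 838/949 = 0.8830
  es: TP=255, FP=6+11+4+27+27=75, FN=7+13+14+17+7=58 → 510/643 = 0.7932
  it: TP=164, FP=3+13+7+17+19=59, FN=39+23+30+27+21=140 → 328/527 = 0.6224
  pt: TP=129, FP=13+9+7+7+21=57, FN=16+26+19+27+19=107 → 258/422 = 0.6114
Macro-F1 score = mean = (0.8858 + 0.7049 + 0.8830 + 0.7932 + 0.6224 + 0.6114) / 6 = 0.750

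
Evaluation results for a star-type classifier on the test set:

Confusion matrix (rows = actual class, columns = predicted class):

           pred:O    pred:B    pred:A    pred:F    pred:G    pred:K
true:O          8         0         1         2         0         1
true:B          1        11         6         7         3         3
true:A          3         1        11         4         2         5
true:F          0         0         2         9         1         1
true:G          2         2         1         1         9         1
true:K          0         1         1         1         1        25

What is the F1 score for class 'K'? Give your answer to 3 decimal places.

0.769

F1 score = 2·TP/(2·TP+FP+FN).
K: TP=25, FP=1+3+5+1+1=11, FN=0+1+1+1+1=4 → 50/65 = 0.7692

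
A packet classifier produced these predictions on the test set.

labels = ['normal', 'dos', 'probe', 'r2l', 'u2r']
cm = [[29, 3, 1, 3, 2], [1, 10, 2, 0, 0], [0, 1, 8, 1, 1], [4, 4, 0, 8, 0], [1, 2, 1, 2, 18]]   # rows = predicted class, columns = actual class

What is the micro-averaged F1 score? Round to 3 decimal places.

Micro-averaging pools counts across classes: ΣTP=73, ΣFP=29, ΣFN=29.
Micro-F1 score = 2·TP/(2·TP+FP+FN) on pooled counts = 0.716 (equals overall accuracy in single-label multiclass).

0.716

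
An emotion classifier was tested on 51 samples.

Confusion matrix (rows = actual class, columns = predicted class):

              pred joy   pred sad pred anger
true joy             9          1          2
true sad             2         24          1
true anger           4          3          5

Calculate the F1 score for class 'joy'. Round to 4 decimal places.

Treat 'joy' as positive and all other classes as negative.
F1 score = 2·TP/(2·TP+FP+FN).
joy: TP=9, FP=2+4=6, FN=1+2=3 → 18/27 = 0.66667

0.6667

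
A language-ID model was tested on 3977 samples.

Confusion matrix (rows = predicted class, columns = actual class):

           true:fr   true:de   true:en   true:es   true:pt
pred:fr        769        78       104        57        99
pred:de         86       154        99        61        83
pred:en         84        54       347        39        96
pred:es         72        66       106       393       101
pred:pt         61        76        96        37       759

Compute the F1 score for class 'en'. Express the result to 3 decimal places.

F1 score = 2·TP/(2·TP+FP+FN).
en: TP=347, FP=84+54+39+96=273, FN=104+99+106+96=405 → 694/1372 = 0.5058

0.506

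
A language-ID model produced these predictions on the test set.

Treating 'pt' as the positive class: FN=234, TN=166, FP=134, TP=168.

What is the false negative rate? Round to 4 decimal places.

0.5821

FNR = FN/(FN+TP) = 234/(234+168) = 0.5821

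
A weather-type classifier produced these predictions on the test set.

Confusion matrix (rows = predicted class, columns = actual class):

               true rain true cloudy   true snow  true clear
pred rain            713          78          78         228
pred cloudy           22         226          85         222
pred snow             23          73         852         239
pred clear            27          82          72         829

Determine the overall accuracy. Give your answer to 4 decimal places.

Accuracy = trace / total = (713+226+852+829=2620) / 3849 = 2620/3849 = 0.6807

0.6807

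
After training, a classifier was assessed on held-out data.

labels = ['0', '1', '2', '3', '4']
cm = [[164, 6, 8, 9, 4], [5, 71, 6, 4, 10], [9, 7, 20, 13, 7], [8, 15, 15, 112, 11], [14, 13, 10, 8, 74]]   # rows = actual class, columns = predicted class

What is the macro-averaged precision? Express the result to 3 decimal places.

Per-class precision (TP/(TP+FP)):
  0: TP=164, FP=5+9+8+14=36 → 164/200 = 0.8200
  1: TP=71, FP=6+7+15+13=41 → 71/112 = 0.6339
  2: TP=20, FP=8+6+15+10=39 → 20/59 = 0.3390
  3: TP=112, FP=9+4+13+8=34 → 112/146 = 0.7671
  4: TP=74, FP=4+10+7+11=32 → 74/106 = 0.6981
Macro-precision = mean = (0.8200 + 0.6339 + 0.3390 + 0.7671 + 0.6981) / 5 = 0.652

0.652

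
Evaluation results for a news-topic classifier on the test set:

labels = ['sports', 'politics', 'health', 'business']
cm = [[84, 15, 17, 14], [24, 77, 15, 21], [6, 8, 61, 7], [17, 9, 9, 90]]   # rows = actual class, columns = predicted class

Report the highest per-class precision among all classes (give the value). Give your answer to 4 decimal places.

0.7064

Per-class precision (TP/(TP+FP)):
  sports: TP=84, FP=24+6+17=47 → 84/131 = 0.64122
  politics: TP=77, FP=15+8+9=32 → 77/109 = 0.70642
  health: TP=61, FP=17+15+9=41 → 61/102 = 0.59804
  business: TP=90, FP=14+21+7=42 → 90/132 = 0.68182
Highest is class 'politics' with precision = 0.7064.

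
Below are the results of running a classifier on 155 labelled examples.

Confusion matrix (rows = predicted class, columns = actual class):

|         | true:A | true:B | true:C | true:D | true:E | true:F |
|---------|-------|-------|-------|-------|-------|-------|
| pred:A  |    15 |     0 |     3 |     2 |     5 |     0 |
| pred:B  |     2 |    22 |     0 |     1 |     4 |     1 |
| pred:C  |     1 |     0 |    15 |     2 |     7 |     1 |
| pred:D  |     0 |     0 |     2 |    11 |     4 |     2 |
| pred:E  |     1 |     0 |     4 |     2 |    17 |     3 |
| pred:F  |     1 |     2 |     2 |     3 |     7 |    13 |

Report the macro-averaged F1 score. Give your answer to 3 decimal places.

0.605

Per-class F1 score (2·TP/(2·TP+FP+FN)):
  A: TP=15, FP=0+3+2+5+0=10, FN=2+1+0+1+1=5 → 30/45 = 0.6667
  B: TP=22, FP=2+0+1+4+1=8, FN=0+0+0+0+2=2 → 44/54 = 0.8148
  C: TP=15, FP=1+0+2+7+1=11, FN=3+0+2+4+2=11 → 30/52 = 0.5769
  D: TP=11, FP=0+0+2+4+2=8, FN=2+1+2+2+3=10 → 22/40 = 0.5500
  E: TP=17, FP=1+0+4+2+3=10, FN=5+4+7+4+7=27 → 34/71 = 0.4789
  F: TP=13, FP=1+2+2+3+7=15, FN=0+1+1+2+3=7 → 26/48 = 0.5417
Macro-F1 score = mean = (0.6667 + 0.8148 + 0.5769 + 0.5500 + 0.4789 + 0.5417) / 6 = 0.605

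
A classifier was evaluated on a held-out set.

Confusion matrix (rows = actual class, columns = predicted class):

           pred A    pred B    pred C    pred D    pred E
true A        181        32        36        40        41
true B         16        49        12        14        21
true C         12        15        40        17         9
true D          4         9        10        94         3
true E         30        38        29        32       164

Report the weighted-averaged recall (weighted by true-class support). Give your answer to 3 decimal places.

0.557

Per-class recall (TP/(TP+FN)):
  A: TP=181, FN=32+36+40+41=149 → 181/330 = 0.5485
  B: TP=49, FN=16+12+14+21=63 → 49/112 = 0.4375
  C: TP=40, FN=12+15+17+9=53 → 40/93 = 0.4301
  D: TP=94, FN=4+9+10+3=26 → 94/120 = 0.7833
  E: TP=164, FN=30+38+29+32=129 → 164/293 = 0.5597
Weighted-recall = Σ (supportᵢ/N)·recallᵢ with N=948: (330/948)·0.5485 + (112/948)·0.4375 + (93/948)·0.4301 + (120/948)·0.7833 + (293/948)·0.5597 = 0.557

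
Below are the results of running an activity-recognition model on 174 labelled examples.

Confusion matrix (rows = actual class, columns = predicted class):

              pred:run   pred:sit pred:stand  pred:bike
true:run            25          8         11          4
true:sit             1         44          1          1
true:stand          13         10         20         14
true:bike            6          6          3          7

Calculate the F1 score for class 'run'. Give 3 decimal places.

Treat 'run' as positive and all other classes as negative.
F1 score = 2·TP/(2·TP+FP+FN).
run: TP=25, FP=1+13+6=20, FN=8+11+4=23 → 50/93 = 0.5376

0.538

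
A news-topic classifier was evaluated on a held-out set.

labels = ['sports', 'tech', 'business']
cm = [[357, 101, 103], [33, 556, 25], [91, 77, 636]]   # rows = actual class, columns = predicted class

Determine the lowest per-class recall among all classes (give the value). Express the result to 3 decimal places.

0.636

Per-class recall (TP/(TP+FN)):
  sports: TP=357, FN=101+103=204 → 357/561 = 0.6364
  tech: TP=556, FN=33+25=58 → 556/614 = 0.9055
  business: TP=636, FN=91+77=168 → 636/804 = 0.7910
Lowest is class 'sports' with recall = 0.636.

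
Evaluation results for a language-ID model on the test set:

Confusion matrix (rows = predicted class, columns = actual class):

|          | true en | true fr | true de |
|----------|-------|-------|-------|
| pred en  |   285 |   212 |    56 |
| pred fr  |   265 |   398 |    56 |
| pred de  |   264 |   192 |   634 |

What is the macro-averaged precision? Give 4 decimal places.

Per-class precision (TP/(TP+FP)):
  en: TP=285, FP=212+56=268 → 285/553 = 0.51537
  fr: TP=398, FP=265+56=321 → 398/719 = 0.55355
  de: TP=634, FP=264+192=456 → 634/1090 = 0.58165
Macro-precision = mean = (0.51537 + 0.55355 + 0.58165) / 3 = 0.5502

0.5502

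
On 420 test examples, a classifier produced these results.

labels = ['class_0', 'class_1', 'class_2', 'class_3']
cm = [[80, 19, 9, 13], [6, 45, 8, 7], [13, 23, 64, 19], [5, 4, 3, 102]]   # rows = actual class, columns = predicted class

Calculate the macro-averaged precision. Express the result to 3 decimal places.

0.687

Per-class precision (TP/(TP+FP)):
  class_0: TP=80, FP=6+13+5=24 → 80/104 = 0.7692
  class_1: TP=45, FP=19+23+4=46 → 45/91 = 0.4945
  class_2: TP=64, FP=9+8+3=20 → 64/84 = 0.7619
  class_3: TP=102, FP=13+7+19=39 → 102/141 = 0.7234
Macro-precision = mean = (0.7692 + 0.4945 + 0.7619 + 0.7234) / 4 = 0.687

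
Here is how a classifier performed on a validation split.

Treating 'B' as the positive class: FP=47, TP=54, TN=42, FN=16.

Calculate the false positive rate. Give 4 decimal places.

FPR = FP/(FP+TN) = 47/(47+42) = 0.5281

0.5281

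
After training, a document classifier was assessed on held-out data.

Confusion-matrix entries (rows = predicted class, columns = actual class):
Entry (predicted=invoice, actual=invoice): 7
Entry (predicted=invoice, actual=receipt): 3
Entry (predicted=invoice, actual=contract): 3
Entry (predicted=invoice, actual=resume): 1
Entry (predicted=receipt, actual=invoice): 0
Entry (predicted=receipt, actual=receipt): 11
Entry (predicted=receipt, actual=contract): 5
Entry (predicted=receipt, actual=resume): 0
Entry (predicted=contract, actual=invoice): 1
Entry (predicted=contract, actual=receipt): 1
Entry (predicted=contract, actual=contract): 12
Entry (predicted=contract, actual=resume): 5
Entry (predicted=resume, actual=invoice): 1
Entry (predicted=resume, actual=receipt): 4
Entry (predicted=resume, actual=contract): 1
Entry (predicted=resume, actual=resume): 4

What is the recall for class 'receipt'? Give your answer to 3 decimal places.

0.579

Treat 'receipt' as positive and all other classes as negative.
recall = TP/(TP+FN).
receipt: TP=11, FN=3+1+4=8 → 11/19 = 0.5789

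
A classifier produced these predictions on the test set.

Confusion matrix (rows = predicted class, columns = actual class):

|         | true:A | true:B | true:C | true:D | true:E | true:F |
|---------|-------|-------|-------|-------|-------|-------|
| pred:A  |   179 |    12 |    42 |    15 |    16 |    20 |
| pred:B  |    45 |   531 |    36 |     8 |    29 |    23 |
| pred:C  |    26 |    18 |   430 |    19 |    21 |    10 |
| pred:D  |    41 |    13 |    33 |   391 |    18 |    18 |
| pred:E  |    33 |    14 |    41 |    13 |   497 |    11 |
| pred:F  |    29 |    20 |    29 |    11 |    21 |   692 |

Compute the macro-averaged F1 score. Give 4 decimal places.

0.7756

Per-class F1 score (2·TP/(2·TP+FP+FN)):
  A: TP=179, FP=12+42+15+16+20=105, FN=45+26+41+33+29=174 → 358/637 = 0.56201
  B: TP=531, FP=45+36+8+29+23=141, FN=12+18+13+14+20=77 → 1062/1280 = 0.82969
  C: TP=430, FP=26+18+19+21+10=94, FN=42+36+33+41+29=181 → 860/1135 = 0.75771
  D: TP=391, FP=41+13+33+18+18=123, FN=15+8+19+13+11=66 → 782/971 = 0.80536
  E: TP=497, FP=33+14+41+13+11=112, FN=16+29+21+18+21=105 → 994/1211 = 0.82081
  F: TP=692, FP=29+20+29+11+21=110, FN=20+23+10+18+11=82 → 1384/1576 = 0.87817
Macro-F1 score = mean = (0.56201 + 0.82969 + 0.75771 + 0.80536 + 0.82081 + 0.87817) / 6 = 0.7756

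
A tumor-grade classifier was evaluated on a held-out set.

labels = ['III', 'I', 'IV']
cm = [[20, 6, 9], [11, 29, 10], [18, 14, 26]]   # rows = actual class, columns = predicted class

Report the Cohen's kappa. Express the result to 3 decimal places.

0.289

Observed agreement pₒ = trace/N = 75/143 = 0.5245
Expected agreement pₑ = Σ (rowᵢ·colᵢ)/N² = (35·49 + 50·49 + 58·45)/143² = 0.3313
κ = (pₒ − pₑ)/(1 − pₑ) = (0.5245 − 0.3313)/(1 − 0.3313) = 0.289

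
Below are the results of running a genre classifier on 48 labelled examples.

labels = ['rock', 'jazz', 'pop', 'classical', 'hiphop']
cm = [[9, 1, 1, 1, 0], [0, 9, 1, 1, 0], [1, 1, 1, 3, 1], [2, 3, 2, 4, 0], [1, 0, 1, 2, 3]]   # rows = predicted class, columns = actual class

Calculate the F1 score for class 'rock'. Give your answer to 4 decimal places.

One-vs-rest for 'rock': TP = diagonal; FP = other classes predicted 'rock'; FN = 'rock' predicted as other.
F1 score = 2·TP/(2·TP+FP+FN).
rock: TP=9, FP=1+1+1+0=3, FN=0+1+2+1=4 → 18/25 = 0.72000

0.7200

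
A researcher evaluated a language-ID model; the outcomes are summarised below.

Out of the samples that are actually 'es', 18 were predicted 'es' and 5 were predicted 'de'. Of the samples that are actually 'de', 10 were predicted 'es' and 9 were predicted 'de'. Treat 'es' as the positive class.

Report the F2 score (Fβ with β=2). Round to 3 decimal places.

0.750

Fβ = (1+β²)·TP / ((1+β²)·TP + β²·FN + FP), with β²=4
= 5·18 / (5·18 + 4·5 + 10) = 0.750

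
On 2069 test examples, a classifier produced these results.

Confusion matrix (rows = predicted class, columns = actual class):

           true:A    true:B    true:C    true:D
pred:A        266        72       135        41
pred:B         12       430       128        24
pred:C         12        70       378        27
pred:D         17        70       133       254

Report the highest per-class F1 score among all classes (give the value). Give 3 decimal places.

Per-class F1 score (2·TP/(2·TP+FP+FN)):
  A: TP=266, FP=72+135+41=248, FN=12+12+17=41 → 532/821 = 0.6480
  B: TP=430, FP=12+128+24=164, FN=72+70+70=212 → 860/1236 = 0.6958
  C: TP=378, FP=12+70+27=109, FN=135+128+133=396 → 756/1261 = 0.5995
  D: TP=254, FP=17+70+133=220, FN=41+24+27=92 → 508/820 = 0.6195
Highest is class 'B' with F1 score = 0.696.

0.696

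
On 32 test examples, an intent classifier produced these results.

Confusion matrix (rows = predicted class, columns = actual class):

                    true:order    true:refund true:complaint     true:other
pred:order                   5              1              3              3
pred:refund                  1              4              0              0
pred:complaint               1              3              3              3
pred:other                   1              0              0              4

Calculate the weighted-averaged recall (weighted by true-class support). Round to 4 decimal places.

0.5000

Per-class recall (TP/(TP+FN)):
  order: TP=5, FN=1+1+1=3 → 5/8 = 0.62500
  refund: TP=4, FN=1+3+0=4 → 4/8 = 0.50000
  complaint: TP=3, FN=3+0+0=3 → 3/6 = 0.50000
  other: TP=4, FN=3+0+3=6 → 4/10 = 0.40000
Weighted-recall = Σ (supportᵢ/N)·recallᵢ with N=32: (8/32)·0.62500 + (8/32)·0.50000 + (6/32)·0.50000 + (10/32)·0.40000 = 0.5000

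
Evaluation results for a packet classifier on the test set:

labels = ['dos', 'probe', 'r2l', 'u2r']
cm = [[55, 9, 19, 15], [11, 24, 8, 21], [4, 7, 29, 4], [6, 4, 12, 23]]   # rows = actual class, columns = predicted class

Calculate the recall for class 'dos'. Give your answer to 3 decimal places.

0.561

One-vs-rest for 'dos': TP = diagonal; FP = other classes predicted 'dos'; FN = 'dos' predicted as other.
recall = TP/(TP+FN).
dos: TP=55, FN=9+19+15=43 → 55/98 = 0.5612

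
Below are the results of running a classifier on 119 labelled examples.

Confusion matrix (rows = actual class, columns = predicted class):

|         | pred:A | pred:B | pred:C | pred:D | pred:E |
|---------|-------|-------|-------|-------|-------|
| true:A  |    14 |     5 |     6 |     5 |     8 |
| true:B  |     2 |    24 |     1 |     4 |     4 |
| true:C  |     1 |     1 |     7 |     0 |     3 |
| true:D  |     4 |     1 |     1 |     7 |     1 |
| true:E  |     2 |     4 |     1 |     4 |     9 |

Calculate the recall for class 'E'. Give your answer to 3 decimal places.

0.450

Treat 'E' as positive and all other classes as negative.
recall = TP/(TP+FN).
E: TP=9, FN=2+4+1+4=11 → 9/20 = 0.4500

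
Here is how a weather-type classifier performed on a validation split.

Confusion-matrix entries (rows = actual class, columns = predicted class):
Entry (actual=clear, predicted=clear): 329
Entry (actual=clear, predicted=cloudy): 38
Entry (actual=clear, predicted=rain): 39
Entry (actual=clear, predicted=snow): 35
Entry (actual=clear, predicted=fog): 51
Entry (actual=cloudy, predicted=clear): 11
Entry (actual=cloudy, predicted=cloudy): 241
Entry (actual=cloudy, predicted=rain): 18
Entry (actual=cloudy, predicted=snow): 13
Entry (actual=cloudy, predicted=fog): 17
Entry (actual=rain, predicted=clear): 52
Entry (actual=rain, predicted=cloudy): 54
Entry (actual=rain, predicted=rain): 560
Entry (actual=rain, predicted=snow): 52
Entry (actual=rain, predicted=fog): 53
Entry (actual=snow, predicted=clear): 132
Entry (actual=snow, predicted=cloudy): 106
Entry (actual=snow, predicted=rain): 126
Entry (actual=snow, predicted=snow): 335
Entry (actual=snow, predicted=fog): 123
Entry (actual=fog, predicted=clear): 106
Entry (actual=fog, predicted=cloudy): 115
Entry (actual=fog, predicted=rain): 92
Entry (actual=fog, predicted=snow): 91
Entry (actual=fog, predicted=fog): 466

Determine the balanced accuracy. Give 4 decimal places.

Balanced accuracy = mean of per-class recall.
  clear: recall = 329/492 = 0.66870
  cloudy: recall = 241/300 = 0.80333
  rain: recall = 560/771 = 0.72633
  snow: recall = 335/822 = 0.40754
  fog: recall = 466/870 = 0.53563
Mean = (0.66870 + 0.80333 + 0.72633 + 0.40754 + 0.53563) / 5 = 0.6283

0.6283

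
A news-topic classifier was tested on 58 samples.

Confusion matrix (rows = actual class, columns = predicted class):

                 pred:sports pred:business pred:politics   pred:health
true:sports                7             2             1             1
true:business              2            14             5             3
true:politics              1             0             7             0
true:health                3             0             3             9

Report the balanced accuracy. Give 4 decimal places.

Balanced accuracy = mean of per-class recall.
  sports: recall = 7/11 = 0.63636
  business: recall = 14/24 = 0.58333
  politics: recall = 7/8 = 0.87500
  health: recall = 9/15 = 0.60000
Mean = (0.63636 + 0.58333 + 0.87500 + 0.60000) / 4 = 0.6737

0.6737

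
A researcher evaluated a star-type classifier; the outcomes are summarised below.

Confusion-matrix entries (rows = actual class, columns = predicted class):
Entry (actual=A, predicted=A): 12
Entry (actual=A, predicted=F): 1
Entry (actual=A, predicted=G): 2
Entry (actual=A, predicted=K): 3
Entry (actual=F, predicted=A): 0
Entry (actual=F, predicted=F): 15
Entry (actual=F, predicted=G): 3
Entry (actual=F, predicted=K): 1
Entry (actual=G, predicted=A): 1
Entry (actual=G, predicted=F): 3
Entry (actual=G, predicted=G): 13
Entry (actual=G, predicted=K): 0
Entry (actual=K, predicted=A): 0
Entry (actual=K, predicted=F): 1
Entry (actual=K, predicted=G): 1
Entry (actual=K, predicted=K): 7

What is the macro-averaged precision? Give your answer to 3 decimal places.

0.748

Per-class precision (TP/(TP+FP)):
  A: TP=12, FP=0+1+0=1 → 12/13 = 0.9231
  F: TP=15, FP=1+3+1=5 → 15/20 = 0.7500
  G: TP=13, FP=2+3+1=6 → 13/19 = 0.6842
  K: TP=7, FP=3+1+0=4 → 7/11 = 0.6364
Macro-precision = mean = (0.9231 + 0.7500 + 0.6842 + 0.6364) / 4 = 0.748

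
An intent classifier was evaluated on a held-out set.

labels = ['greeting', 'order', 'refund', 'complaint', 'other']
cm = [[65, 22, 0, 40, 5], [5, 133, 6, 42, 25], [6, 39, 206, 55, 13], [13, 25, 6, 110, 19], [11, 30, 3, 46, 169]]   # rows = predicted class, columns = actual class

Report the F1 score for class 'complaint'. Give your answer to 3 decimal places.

0.472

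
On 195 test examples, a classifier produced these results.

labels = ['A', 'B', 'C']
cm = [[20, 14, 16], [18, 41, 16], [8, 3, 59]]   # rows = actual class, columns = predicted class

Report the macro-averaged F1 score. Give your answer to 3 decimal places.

0.589

Per-class F1 score (2·TP/(2·TP+FP+FN)):
  A: TP=20, FP=18+8=26, FN=14+16=30 → 40/96 = 0.4167
  B: TP=41, FP=14+3=17, FN=18+16=34 → 82/133 = 0.6165
  C: TP=59, FP=16+16=32, FN=8+3=11 → 118/161 = 0.7329
Macro-F1 score = mean = (0.4167 + 0.6165 + 0.7329) / 3 = 0.589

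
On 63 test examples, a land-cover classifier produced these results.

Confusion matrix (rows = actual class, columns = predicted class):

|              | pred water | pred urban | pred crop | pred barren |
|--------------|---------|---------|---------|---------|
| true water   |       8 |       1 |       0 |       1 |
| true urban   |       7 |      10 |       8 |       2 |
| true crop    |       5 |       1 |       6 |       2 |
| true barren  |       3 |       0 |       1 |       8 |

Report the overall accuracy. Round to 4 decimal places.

Accuracy = trace / total = (8+10+6+8=32) / 63 = 32/63 = 0.5079

0.5079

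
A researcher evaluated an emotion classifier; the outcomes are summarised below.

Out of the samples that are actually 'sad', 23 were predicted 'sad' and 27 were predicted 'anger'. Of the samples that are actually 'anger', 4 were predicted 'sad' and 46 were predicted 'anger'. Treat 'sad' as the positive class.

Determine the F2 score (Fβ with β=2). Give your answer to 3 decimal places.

0.507

Fβ = (1+β²)·TP / ((1+β²)·TP + β²·FN + FP), with β²=4
= 5·23 / (5·23 + 4·27 + 4) = 0.507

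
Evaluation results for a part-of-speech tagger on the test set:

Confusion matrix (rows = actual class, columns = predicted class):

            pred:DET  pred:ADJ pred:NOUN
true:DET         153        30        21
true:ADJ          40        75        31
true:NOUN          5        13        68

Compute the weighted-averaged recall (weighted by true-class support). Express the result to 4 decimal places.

0.6789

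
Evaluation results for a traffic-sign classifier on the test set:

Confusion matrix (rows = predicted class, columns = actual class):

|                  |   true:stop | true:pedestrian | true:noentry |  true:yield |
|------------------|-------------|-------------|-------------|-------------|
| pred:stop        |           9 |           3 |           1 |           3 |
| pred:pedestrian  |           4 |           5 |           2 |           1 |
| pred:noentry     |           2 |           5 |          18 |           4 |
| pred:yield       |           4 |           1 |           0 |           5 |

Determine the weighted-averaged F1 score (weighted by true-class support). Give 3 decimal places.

0.536

Per-class F1 score (2·TP/(2·TP+FP+FN)):
  stop: TP=9, FP=3+1+3=7, FN=4+2+4=10 → 18/35 = 0.5143
  pedestrian: TP=5, FP=4+2+1=7, FN=3+5+1=9 → 10/26 = 0.3846
  noentry: TP=18, FP=2+5+4=11, FN=1+2+0=3 → 36/50 = 0.7200
  yield: TP=5, FP=4+1+0=5, FN=3+1+4=8 → 10/23 = 0.4348
Weighted-F1 score = Σ (supportᵢ/N)·F1 scoreᵢ with N=67: (19/67)·0.5143 + (14/67)·0.3846 + (21/67)·0.7200 + (13/67)·0.4348 = 0.536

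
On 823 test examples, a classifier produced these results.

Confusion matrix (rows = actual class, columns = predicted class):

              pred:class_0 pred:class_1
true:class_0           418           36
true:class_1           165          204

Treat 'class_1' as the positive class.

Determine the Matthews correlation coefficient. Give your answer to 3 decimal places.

0.518

MCC = (TP·TN − FP·FN) / √((TP+FP)(TP+FN)(TN+FP)(TN+FN))
Numerator = 204·418 − 36·165 = 79332
Denominator = √(240·369·454·583) = √23440237920 = 153102.0507
MCC = 79332 / 153102.0507 = 0.518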